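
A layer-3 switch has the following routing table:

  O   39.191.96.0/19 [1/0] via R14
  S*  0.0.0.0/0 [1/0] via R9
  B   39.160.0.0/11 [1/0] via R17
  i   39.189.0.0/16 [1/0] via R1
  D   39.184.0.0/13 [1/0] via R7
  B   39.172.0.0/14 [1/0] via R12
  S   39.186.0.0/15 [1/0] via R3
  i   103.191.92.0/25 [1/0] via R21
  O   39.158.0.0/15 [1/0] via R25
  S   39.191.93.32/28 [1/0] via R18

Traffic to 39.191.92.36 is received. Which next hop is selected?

Routes whose prefix contains 39.191.92.36:
  0.0.0.0/0 (default, matches everything) -> R9
  39.160.0.0/11 (39.160.0.0 - 39.191.255.255) -> R17
  39.184.0.0/13 (39.184.0.0 - 39.191.255.255) -> R7
More-specific entries that do NOT match:
  39.191.93.32/28 (39.191.93.32 - 39.191.93.47) does not contain 39.191.92.36
  103.191.92.0/25 (103.191.92.0 - 103.191.92.127) does not contain 39.191.92.36
  39.191.96.0/19 (39.191.96.0 - 39.191.127.255) does not contain 39.191.92.36
  39.189.0.0/16 (39.189.0.0 - 39.189.255.255) does not contain 39.191.92.36
  39.186.0.0/15 (39.186.0.0 - 39.187.255.255) does not contain 39.191.92.36
  39.158.0.0/15 (39.158.0.0 - 39.159.255.255) does not contain 39.191.92.36
  39.172.0.0/14 (39.172.0.0 - 39.175.255.255) does not contain 39.191.92.36
Longest matching prefix is /13 -> next hop R7.

R7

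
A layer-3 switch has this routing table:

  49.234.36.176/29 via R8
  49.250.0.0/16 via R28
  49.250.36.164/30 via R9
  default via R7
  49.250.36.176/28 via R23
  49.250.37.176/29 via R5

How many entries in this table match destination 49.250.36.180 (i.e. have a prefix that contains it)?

Prefixes containing 49.250.36.180:
  0.0.0.0/0 (default, matches everything)
  49.250.0.0/16 (49.250.0.0 - 49.250.255.255)
  49.250.36.176/28 (49.250.36.176 - 49.250.36.191)
Total matching entries: 3.

3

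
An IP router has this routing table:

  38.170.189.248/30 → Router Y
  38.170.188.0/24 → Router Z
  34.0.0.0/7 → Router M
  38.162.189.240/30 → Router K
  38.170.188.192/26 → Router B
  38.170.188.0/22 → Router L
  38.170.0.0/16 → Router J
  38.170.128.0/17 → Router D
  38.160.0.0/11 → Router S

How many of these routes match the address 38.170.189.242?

4

Prefixes containing 38.170.189.242:
  38.160.0.0/11 (38.160.0.0 - 38.191.255.255)
  38.170.0.0/16 (38.170.0.0 - 38.170.255.255)
  38.170.128.0/17 (38.170.128.0 - 38.170.255.255)
  38.170.188.0/22 (38.170.188.0 - 38.170.191.255)
Total matching entries: 4.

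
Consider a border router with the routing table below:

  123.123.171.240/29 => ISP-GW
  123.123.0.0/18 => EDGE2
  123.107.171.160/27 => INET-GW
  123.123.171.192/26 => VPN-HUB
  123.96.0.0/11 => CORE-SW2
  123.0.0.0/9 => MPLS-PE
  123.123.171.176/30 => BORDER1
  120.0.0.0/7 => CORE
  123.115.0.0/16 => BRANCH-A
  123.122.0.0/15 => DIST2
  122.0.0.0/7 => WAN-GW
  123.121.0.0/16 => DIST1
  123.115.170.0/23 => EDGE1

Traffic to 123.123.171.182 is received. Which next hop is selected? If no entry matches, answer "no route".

Routes whose prefix contains 123.123.171.182:
  122.0.0.0/7 (122.0.0.0 - 123.255.255.255) -> WAN-GW
  123.0.0.0/9 (123.0.0.0 - 123.127.255.255) -> MPLS-PE
  123.96.0.0/11 (123.96.0.0 - 123.127.255.255) -> CORE-SW2
  123.122.0.0/15 (123.122.0.0 - 123.123.255.255) -> DIST2
More-specific entries that do NOT match:
  123.123.171.176/30 (123.123.171.176 - 123.123.171.179) does not contain 123.123.171.182
  123.123.171.240/29 (123.123.171.240 - 123.123.171.247) does not contain 123.123.171.182
  123.107.171.160/27 (123.107.171.160 - 123.107.171.191) does not contain 123.123.171.182
  123.123.171.192/26 (123.123.171.192 - 123.123.171.255) does not contain 123.123.171.182
  123.115.170.0/23 (123.115.170.0 - 123.115.171.255) does not contain 123.123.171.182
  123.123.0.0/18 (123.123.0.0 - 123.123.63.255) does not contain 123.123.171.182
  123.115.0.0/16 (123.115.0.0 - 123.115.255.255) does not contain 123.123.171.182
  123.121.0.0/16 (123.121.0.0 - 123.121.255.255) does not contain 123.123.171.182
Longest matching prefix is /15 -> next hop DIST2.

DIST2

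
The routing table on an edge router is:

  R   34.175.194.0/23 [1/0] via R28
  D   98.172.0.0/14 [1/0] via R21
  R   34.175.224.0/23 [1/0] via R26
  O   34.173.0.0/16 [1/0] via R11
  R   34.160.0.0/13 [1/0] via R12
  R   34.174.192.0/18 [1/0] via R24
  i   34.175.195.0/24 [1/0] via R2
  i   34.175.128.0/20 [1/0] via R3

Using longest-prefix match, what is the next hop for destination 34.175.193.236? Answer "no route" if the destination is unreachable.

no route

No entry's prefix contains 34.175.193.236; there is no default route.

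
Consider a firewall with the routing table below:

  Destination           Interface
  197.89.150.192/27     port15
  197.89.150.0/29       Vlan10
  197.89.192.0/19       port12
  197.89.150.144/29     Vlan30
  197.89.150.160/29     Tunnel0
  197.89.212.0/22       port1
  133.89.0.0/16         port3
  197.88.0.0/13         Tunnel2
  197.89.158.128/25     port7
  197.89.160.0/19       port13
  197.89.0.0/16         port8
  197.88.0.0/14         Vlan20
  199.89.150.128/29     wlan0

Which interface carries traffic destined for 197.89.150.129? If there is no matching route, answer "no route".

Routes whose prefix contains 197.89.150.129:
  197.88.0.0/13 (197.88.0.0 - 197.95.255.255) -> Tunnel2
  197.88.0.0/14 (197.88.0.0 - 197.91.255.255) -> Vlan20
  197.89.0.0/16 (197.89.0.0 - 197.89.255.255) -> port8
More-specific entries that do NOT match:
  197.89.150.0/29 (197.89.150.0 - 197.89.150.7) does not contain 197.89.150.129
  197.89.150.144/29 (197.89.150.144 - 197.89.150.151) does not contain 197.89.150.129
  197.89.150.160/29 (197.89.150.160 - 197.89.150.167) does not contain 197.89.150.129
  199.89.150.128/29 (199.89.150.128 - 199.89.150.135) does not contain 197.89.150.129
  197.89.150.192/27 (197.89.150.192 - 197.89.150.223) does not contain 197.89.150.129
  197.89.158.128/25 (197.89.158.128 - 197.89.158.255) does not contain 197.89.150.129
  197.89.212.0/22 (197.89.212.0 - 197.89.215.255) does not contain 197.89.150.129
  197.89.192.0/19 (197.89.192.0 - 197.89.223.255) does not contain 197.89.150.129
  197.89.160.0/19 (197.89.160.0 - 197.89.191.255) does not contain 197.89.150.129
Longest matching prefix is /16 -> interface port8.

port8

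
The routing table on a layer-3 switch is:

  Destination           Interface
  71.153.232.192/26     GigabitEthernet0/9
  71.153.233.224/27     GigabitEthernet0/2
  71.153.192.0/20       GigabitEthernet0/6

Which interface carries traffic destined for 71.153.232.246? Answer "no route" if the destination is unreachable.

GigabitEthernet0/9

Routes whose prefix contains 71.153.232.246:
  71.153.232.192/26 (71.153.232.192 - 71.153.232.255) -> GigabitEthernet0/9
More-specific entries that do NOT match:
  71.153.233.224/27 (71.153.233.224 - 71.153.233.255) does not contain 71.153.232.246
Longest matching prefix is /26 -> interface GigabitEthernet0/9.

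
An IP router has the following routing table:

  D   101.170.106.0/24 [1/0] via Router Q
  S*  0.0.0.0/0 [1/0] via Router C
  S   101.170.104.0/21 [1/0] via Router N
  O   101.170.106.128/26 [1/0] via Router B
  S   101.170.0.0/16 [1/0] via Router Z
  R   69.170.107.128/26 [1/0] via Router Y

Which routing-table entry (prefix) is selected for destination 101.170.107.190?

101.170.104.0/21

Entries matching 101.170.107.190:
  0.0.0.0/0 (default, matches everything)
  101.170.0.0/16 (101.170.0.0 - 101.170.255.255)
  101.170.104.0/21 (101.170.104.0 - 101.170.111.255)
Most specific is 101.170.104.0/21.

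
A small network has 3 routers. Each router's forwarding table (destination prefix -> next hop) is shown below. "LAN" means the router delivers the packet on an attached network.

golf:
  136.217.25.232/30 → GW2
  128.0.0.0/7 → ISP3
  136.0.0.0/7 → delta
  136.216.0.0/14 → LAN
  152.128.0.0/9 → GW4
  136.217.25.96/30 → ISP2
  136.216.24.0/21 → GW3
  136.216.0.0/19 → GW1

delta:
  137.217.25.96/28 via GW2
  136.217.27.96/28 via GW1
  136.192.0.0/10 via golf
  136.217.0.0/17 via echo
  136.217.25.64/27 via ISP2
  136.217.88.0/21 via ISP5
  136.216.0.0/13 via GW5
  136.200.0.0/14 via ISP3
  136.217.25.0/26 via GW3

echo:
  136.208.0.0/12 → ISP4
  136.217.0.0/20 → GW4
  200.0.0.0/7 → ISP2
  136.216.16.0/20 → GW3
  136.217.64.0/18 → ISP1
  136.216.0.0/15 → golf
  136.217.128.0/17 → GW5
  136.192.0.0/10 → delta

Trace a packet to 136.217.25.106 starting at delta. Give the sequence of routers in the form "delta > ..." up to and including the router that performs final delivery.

delta > echo > golf

At delta: longest match for 136.217.25.106 is 136.217.0.0/17 -> echo
At echo: longest match for 136.217.25.106 is 136.216.0.0/15 -> golf
At golf: longest match for 136.217.25.106 is 136.216.0.0/14 -> LAN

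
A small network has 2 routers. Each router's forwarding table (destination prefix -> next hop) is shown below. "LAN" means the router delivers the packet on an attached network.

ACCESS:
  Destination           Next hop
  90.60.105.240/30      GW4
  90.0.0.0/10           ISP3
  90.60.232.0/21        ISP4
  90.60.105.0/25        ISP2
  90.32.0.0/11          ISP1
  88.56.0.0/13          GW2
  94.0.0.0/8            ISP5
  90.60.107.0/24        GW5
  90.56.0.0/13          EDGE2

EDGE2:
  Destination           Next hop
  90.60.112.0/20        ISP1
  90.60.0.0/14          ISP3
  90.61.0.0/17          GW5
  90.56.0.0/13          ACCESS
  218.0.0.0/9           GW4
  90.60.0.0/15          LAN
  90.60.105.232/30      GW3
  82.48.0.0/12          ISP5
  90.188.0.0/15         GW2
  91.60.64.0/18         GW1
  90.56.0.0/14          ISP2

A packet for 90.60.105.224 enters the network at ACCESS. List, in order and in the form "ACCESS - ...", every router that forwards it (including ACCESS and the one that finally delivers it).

ACCESS - EDGE2

At ACCESS: longest match for 90.60.105.224 is 90.56.0.0/13 -> EDGE2
At EDGE2: longest match for 90.60.105.224 is 90.60.0.0/15 -> LAN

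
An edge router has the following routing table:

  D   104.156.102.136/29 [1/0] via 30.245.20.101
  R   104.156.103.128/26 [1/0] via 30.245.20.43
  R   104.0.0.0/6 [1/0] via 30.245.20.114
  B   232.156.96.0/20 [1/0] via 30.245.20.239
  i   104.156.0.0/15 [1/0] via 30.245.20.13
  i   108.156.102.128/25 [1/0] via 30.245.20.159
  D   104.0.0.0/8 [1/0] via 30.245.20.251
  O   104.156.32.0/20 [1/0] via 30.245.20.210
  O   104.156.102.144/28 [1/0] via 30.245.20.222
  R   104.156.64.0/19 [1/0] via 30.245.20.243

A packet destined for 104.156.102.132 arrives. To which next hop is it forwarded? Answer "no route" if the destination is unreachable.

Routes whose prefix contains 104.156.102.132:
  104.0.0.0/6 (104.0.0.0 - 107.255.255.255) -> 30.245.20.114
  104.0.0.0/8 (104.0.0.0 - 104.255.255.255) -> 30.245.20.251
  104.156.0.0/15 (104.156.0.0 - 104.157.255.255) -> 30.245.20.13
More-specific entries that do NOT match:
  104.156.102.136/29 (104.156.102.136 - 104.156.102.143) does not contain 104.156.102.132
  104.156.102.144/28 (104.156.102.144 - 104.156.102.159) does not contain 104.156.102.132
  104.156.103.128/26 (104.156.103.128 - 104.156.103.191) does not contain 104.156.102.132
  108.156.102.128/25 (108.156.102.128 - 108.156.102.255) does not contain 104.156.102.132
  232.156.96.0/20 (232.156.96.0 - 232.156.111.255) does not contain 104.156.102.132
  104.156.32.0/20 (104.156.32.0 - 104.156.47.255) does not contain 104.156.102.132
  104.156.64.0/19 (104.156.64.0 - 104.156.95.255) does not contain 104.156.102.132
Longest matching prefix is /15 -> next hop 30.245.20.13.

30.245.20.13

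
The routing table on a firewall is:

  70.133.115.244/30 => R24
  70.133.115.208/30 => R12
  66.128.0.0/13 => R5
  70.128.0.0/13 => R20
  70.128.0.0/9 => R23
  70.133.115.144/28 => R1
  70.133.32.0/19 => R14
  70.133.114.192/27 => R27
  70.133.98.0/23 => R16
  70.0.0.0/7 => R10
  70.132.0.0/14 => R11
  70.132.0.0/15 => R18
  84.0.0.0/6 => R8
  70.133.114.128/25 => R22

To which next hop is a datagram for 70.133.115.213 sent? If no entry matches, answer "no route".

Routes whose prefix contains 70.133.115.213:
  70.0.0.0/7 (70.0.0.0 - 71.255.255.255) -> R10
  70.128.0.0/9 (70.128.0.0 - 70.255.255.255) -> R23
  70.128.0.0/13 (70.128.0.0 - 70.135.255.255) -> R20
  70.132.0.0/14 (70.132.0.0 - 70.135.255.255) -> R11
  70.132.0.0/15 (70.132.0.0 - 70.133.255.255) -> R18
More-specific entries that do NOT match:
  70.133.115.244/30 (70.133.115.244 - 70.133.115.247) does not contain 70.133.115.213
  70.133.115.208/30 (70.133.115.208 - 70.133.115.211) does not contain 70.133.115.213
  70.133.115.144/28 (70.133.115.144 - 70.133.115.159) does not contain 70.133.115.213
  70.133.114.192/27 (70.133.114.192 - 70.133.114.223) does not contain 70.133.115.213
  70.133.114.128/25 (70.133.114.128 - 70.133.114.255) does not contain 70.133.115.213
  70.133.98.0/23 (70.133.98.0 - 70.133.99.255) does not contain 70.133.115.213
  70.133.32.0/19 (70.133.32.0 - 70.133.63.255) does not contain 70.133.115.213
Longest matching prefix is /15 -> next hop R18.

R18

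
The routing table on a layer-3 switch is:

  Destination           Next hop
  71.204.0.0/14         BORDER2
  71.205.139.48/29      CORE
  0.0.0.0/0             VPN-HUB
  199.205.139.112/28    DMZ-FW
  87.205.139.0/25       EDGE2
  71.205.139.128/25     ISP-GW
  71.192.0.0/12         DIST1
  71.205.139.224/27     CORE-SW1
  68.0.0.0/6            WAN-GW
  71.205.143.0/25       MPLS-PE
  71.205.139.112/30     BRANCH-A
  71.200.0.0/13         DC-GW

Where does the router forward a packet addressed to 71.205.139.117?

BORDER2

Routes whose prefix contains 71.205.139.117:
  0.0.0.0/0 (default, matches everything) -> VPN-HUB
  68.0.0.0/6 (68.0.0.0 - 71.255.255.255) -> WAN-GW
  71.192.0.0/12 (71.192.0.0 - 71.207.255.255) -> DIST1
  71.200.0.0/13 (71.200.0.0 - 71.207.255.255) -> DC-GW
  71.204.0.0/14 (71.204.0.0 - 71.207.255.255) -> BORDER2
More-specific entries that do NOT match:
  71.205.139.112/30 (71.205.139.112 - 71.205.139.115) does not contain 71.205.139.117
  71.205.139.48/29 (71.205.139.48 - 71.205.139.55) does not contain 71.205.139.117
  199.205.139.112/28 (199.205.139.112 - 199.205.139.127) does not contain 71.205.139.117
  71.205.139.224/27 (71.205.139.224 - 71.205.139.255) does not contain 71.205.139.117
  87.205.139.0/25 (87.205.139.0 - 87.205.139.127) does not contain 71.205.139.117
  71.205.139.128/25 (71.205.139.128 - 71.205.139.255) does not contain 71.205.139.117
  71.205.143.0/25 (71.205.143.0 - 71.205.143.127) does not contain 71.205.139.117
Longest matching prefix is /14 -> next hop BORDER2.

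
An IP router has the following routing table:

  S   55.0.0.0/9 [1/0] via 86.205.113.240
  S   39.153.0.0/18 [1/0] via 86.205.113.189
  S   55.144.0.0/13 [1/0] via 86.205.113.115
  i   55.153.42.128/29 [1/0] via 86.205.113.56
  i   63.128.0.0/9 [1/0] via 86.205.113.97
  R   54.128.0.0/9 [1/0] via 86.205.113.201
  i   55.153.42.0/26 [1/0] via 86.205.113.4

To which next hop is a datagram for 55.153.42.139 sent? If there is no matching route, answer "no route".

no route

No entry's prefix contains 55.153.42.139; there is no default route.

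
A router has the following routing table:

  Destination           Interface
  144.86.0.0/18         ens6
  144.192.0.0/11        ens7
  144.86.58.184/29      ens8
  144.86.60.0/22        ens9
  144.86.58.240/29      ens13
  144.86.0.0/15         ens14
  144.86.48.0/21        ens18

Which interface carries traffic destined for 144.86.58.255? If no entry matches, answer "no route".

Routes whose prefix contains 144.86.58.255:
  144.86.0.0/15 (144.86.0.0 - 144.87.255.255) -> ens14
  144.86.0.0/18 (144.86.0.0 - 144.86.63.255) -> ens6
More-specific entries that do NOT match:
  144.86.58.184/29 (144.86.58.184 - 144.86.58.191) does not contain 144.86.58.255
  144.86.58.240/29 (144.86.58.240 - 144.86.58.247) does not contain 144.86.58.255
  144.86.60.0/22 (144.86.60.0 - 144.86.63.255) does not contain 144.86.58.255
  144.86.48.0/21 (144.86.48.0 - 144.86.55.255) does not contain 144.86.58.255
Longest matching prefix is /18 -> interface ens6.

ens6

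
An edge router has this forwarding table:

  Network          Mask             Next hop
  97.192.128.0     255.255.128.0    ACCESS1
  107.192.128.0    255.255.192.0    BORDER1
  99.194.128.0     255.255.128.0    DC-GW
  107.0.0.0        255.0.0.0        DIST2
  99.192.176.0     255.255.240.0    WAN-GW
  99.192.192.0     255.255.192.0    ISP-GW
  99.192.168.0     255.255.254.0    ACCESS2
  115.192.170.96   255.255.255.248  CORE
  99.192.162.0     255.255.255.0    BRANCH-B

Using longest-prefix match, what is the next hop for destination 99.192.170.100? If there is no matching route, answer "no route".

No entry's prefix contains 99.192.170.100; there is no default route.

no route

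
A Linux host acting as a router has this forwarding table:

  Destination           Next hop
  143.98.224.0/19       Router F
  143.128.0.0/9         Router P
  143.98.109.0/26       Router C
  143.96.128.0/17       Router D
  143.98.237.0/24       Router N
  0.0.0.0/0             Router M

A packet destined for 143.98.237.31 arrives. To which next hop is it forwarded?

Router N

Routes whose prefix contains 143.98.237.31:
  0.0.0.0/0 (default, matches everything) -> Router M
  143.98.224.0/19 (143.98.224.0 - 143.98.255.255) -> Router F
  143.98.237.0/24 (143.98.237.0 - 143.98.237.255) -> Router N
More-specific entries that do NOT match:
  143.98.109.0/26 (143.98.109.0 - 143.98.109.63) does not contain 143.98.237.31
Longest matching prefix is /24 -> next hop Router N.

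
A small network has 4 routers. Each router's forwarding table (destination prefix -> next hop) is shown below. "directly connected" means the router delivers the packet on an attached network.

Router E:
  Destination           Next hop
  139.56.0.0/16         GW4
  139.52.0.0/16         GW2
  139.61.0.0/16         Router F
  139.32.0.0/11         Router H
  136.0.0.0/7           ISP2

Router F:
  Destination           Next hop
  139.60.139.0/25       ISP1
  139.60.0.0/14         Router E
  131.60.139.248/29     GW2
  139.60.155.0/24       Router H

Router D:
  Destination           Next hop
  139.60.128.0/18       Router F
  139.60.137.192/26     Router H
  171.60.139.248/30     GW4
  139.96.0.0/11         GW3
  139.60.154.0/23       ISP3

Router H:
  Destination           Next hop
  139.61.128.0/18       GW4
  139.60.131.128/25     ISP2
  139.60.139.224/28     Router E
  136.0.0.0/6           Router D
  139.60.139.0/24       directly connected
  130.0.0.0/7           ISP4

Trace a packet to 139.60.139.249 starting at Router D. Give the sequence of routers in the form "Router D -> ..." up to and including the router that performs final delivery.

Router D -> Router F -> Router E -> Router H

At Router D: longest match for 139.60.139.249 is 139.60.128.0/18 -> Router F
At Router F: longest match for 139.60.139.249 is 139.60.0.0/14 -> Router E
At Router E: longest match for 139.60.139.249 is 139.32.0.0/11 -> Router H
At Router H: longest match for 139.60.139.249 is 139.60.139.0/24 -> directly connected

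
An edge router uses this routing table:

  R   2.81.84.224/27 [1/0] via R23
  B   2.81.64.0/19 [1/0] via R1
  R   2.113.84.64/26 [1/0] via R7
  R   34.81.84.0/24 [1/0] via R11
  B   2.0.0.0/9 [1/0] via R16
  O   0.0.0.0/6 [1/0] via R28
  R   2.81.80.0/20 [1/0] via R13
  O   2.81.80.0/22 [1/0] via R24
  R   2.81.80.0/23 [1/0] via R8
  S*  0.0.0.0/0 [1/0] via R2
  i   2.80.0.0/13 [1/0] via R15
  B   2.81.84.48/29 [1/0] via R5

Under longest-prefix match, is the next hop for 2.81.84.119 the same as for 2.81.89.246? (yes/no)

yes

2.81.84.119: longest match 2.81.80.0/20 -> R13
2.81.89.246: longest match 2.81.80.0/20 -> R13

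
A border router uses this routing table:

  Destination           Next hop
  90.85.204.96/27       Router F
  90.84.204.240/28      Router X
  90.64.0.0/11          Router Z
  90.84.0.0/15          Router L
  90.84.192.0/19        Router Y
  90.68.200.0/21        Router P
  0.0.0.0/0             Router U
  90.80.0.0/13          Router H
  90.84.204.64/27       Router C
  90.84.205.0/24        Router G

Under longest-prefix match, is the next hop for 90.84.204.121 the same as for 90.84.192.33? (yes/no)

yes

90.84.204.121: longest match 90.84.192.0/19 -> Router Y
90.84.192.33: longest match 90.84.192.0/19 -> Router Y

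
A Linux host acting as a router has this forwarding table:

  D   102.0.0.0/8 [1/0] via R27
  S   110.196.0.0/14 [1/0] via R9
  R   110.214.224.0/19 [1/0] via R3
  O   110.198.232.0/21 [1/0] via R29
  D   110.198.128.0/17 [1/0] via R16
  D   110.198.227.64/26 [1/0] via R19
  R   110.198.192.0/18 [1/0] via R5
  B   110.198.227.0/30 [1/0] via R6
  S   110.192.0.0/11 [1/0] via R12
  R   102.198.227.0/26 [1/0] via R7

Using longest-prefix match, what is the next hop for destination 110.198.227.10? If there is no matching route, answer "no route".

R5

Routes whose prefix contains 110.198.227.10:
  110.192.0.0/11 (110.192.0.0 - 110.223.255.255) -> R12
  110.196.0.0/14 (110.196.0.0 - 110.199.255.255) -> R9
  110.198.128.0/17 (110.198.128.0 - 110.198.255.255) -> R16
  110.198.192.0/18 (110.198.192.0 - 110.198.255.255) -> R5
More-specific entries that do NOT match:
  110.198.227.0/30 (110.198.227.0 - 110.198.227.3) does not contain 110.198.227.10
  110.198.227.64/26 (110.198.227.64 - 110.198.227.127) does not contain 110.198.227.10
  102.198.227.0/26 (102.198.227.0 - 102.198.227.63) does not contain 110.198.227.10
  110.198.232.0/21 (110.198.232.0 - 110.198.239.255) does not contain 110.198.227.10
  110.214.224.0/19 (110.214.224.0 - 110.214.255.255) does not contain 110.198.227.10
Longest matching prefix is /18 -> next hop R5.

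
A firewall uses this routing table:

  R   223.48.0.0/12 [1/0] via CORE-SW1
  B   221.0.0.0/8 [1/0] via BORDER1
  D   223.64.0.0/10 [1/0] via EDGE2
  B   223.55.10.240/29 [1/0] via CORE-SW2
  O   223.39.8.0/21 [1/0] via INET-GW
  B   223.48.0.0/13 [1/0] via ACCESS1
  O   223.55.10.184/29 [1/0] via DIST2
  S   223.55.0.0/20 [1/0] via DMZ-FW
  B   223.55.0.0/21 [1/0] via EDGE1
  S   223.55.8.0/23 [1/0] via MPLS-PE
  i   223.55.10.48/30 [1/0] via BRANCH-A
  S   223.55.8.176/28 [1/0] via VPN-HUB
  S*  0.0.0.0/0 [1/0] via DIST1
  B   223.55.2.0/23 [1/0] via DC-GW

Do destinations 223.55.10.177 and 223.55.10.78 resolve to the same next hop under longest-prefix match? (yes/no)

223.55.10.177: longest match 223.55.0.0/20 -> DMZ-FW
223.55.10.78: longest match 223.55.0.0/20 -> DMZ-FW

yes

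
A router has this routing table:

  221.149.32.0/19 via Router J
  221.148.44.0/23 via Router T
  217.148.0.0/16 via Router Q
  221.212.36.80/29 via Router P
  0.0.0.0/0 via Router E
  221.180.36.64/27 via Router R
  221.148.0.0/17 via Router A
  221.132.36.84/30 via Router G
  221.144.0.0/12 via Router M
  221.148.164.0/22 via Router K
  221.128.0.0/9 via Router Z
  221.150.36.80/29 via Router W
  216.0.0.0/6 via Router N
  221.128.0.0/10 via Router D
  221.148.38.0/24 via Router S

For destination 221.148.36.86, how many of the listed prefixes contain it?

Prefixes containing 221.148.36.86:
  0.0.0.0/0 (default, matches everything)
  221.128.0.0/9 (221.128.0.0 - 221.255.255.255)
  221.128.0.0/10 (221.128.0.0 - 221.191.255.255)
  221.144.0.0/12 (221.144.0.0 - 221.159.255.255)
  221.148.0.0/17 (221.148.0.0 - 221.148.127.255)
Total matching entries: 5.

5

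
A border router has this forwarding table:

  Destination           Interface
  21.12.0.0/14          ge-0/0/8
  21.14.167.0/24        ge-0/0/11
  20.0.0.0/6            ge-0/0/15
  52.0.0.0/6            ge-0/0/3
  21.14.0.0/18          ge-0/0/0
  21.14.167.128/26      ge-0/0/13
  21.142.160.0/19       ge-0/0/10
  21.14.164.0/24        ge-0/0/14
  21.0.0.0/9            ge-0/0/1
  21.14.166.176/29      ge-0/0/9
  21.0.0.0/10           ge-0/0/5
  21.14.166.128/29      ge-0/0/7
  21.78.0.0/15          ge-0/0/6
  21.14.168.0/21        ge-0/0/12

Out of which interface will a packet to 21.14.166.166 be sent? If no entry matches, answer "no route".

Routes whose prefix contains 21.14.166.166:
  20.0.0.0/6 (20.0.0.0 - 23.255.255.255) -> ge-0/0/15
  21.0.0.0/9 (21.0.0.0 - 21.127.255.255) -> ge-0/0/1
  21.0.0.0/10 (21.0.0.0 - 21.63.255.255) -> ge-0/0/5
  21.12.0.0/14 (21.12.0.0 - 21.15.255.255) -> ge-0/0/8
More-specific entries that do NOT match:
  21.14.166.176/29 (21.14.166.176 - 21.14.166.183) does not contain 21.14.166.166
  21.14.166.128/29 (21.14.166.128 - 21.14.166.135) does not contain 21.14.166.166
  21.14.167.128/26 (21.14.167.128 - 21.14.167.191) does not contain 21.14.166.166
  21.14.167.0/24 (21.14.167.0 - 21.14.167.255) does not contain 21.14.166.166
  21.14.164.0/24 (21.14.164.0 - 21.14.164.255) does not contain 21.14.166.166
  21.14.168.0/21 (21.14.168.0 - 21.14.175.255) does not contain 21.14.166.166
  21.142.160.0/19 (21.142.160.0 - 21.142.191.255) does not contain 21.14.166.166
  21.14.0.0/18 (21.14.0.0 - 21.14.63.255) does not contain 21.14.166.166
  21.78.0.0/15 (21.78.0.0 - 21.79.255.255) does not contain 21.14.166.166
Longest matching prefix is /14 -> interface ge-0/0/8.

ge-0/0/8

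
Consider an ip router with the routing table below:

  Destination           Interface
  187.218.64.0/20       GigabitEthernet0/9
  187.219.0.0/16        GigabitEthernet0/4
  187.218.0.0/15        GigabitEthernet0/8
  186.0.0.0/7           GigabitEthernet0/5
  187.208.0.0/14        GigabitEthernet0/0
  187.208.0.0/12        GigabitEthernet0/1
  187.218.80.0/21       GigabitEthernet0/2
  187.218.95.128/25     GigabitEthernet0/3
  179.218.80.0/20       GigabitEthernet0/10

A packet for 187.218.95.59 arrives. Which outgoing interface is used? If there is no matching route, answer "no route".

Routes whose prefix contains 187.218.95.59:
  186.0.0.0/7 (186.0.0.0 - 187.255.255.255) -> GigabitEthernet0/5
  187.208.0.0/12 (187.208.0.0 - 187.223.255.255) -> GigabitEthernet0/1
  187.218.0.0/15 (187.218.0.0 - 187.219.255.255) -> GigabitEthernet0/8
More-specific entries that do NOT match:
  187.218.95.128/25 (187.218.95.128 - 187.218.95.255) does not contain 187.218.95.59
  187.218.80.0/21 (187.218.80.0 - 187.218.87.255) does not contain 187.218.95.59
  187.218.64.0/20 (187.218.64.0 - 187.218.79.255) does not contain 187.218.95.59
  179.218.80.0/20 (179.218.80.0 - 179.218.95.255) does not contain 187.218.95.59
  187.219.0.0/16 (187.219.0.0 - 187.219.255.255) does not contain 187.218.95.59
Longest matching prefix is /15 -> interface GigabitEthernet0/8.

GigabitEthernet0/8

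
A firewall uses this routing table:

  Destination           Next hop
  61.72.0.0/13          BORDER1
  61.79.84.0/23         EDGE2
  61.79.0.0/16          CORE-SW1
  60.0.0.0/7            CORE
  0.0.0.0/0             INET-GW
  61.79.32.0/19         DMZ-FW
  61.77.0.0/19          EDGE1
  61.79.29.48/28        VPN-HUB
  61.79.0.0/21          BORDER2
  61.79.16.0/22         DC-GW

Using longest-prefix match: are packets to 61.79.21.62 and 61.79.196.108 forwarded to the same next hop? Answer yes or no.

61.79.21.62: longest match 61.79.0.0/16 -> CORE-SW1
61.79.196.108: longest match 61.79.0.0/16 -> CORE-SW1

yes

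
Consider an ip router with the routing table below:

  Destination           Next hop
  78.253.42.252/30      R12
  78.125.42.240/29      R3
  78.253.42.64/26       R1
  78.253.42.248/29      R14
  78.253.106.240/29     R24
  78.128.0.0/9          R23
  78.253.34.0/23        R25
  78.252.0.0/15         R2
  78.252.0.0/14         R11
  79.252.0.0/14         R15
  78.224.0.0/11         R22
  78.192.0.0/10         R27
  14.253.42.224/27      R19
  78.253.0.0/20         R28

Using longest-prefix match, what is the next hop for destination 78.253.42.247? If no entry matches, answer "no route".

R2

Routes whose prefix contains 78.253.42.247:
  78.128.0.0/9 (78.128.0.0 - 78.255.255.255) -> R23
  78.192.0.0/10 (78.192.0.0 - 78.255.255.255) -> R27
  78.224.0.0/11 (78.224.0.0 - 78.255.255.255) -> R22
  78.252.0.0/14 (78.252.0.0 - 78.255.255.255) -> R11
  78.252.0.0/15 (78.252.0.0 - 78.253.255.255) -> R2
More-specific entries that do NOT match:
  78.253.42.252/30 (78.253.42.252 - 78.253.42.255) does not contain 78.253.42.247
  78.125.42.240/29 (78.125.42.240 - 78.125.42.247) does not contain 78.253.42.247
  78.253.42.248/29 (78.253.42.248 - 78.253.42.255) does not contain 78.253.42.247
  78.253.106.240/29 (78.253.106.240 - 78.253.106.247) does not contain 78.253.42.247
  14.253.42.224/27 (14.253.42.224 - 14.253.42.255) does not contain 78.253.42.247
  78.253.42.64/26 (78.253.42.64 - 78.253.42.127) does not contain 78.253.42.247
  78.253.34.0/23 (78.253.34.0 - 78.253.35.255) does not contain 78.253.42.247
  78.253.0.0/20 (78.253.0.0 - 78.253.15.255) does not contain 78.253.42.247
Longest matching prefix is /15 -> next hop R2.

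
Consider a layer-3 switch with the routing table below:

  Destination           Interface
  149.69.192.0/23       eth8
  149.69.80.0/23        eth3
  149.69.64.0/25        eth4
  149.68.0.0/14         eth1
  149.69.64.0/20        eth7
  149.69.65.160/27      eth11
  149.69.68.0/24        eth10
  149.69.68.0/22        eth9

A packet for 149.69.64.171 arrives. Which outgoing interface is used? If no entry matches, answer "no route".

eth7

Routes whose prefix contains 149.69.64.171:
  149.68.0.0/14 (149.68.0.0 - 149.71.255.255) -> eth1
  149.69.64.0/20 (149.69.64.0 - 149.69.79.255) -> eth7
More-specific entries that do NOT match:
  149.69.65.160/27 (149.69.65.160 - 149.69.65.191) does not contain 149.69.64.171
  149.69.64.0/25 (149.69.64.0 - 149.69.64.127) does not contain 149.69.64.171
  149.69.68.0/24 (149.69.68.0 - 149.69.68.255) does not contain 149.69.64.171
  149.69.192.0/23 (149.69.192.0 - 149.69.193.255) does not contain 149.69.64.171
  149.69.80.0/23 (149.69.80.0 - 149.69.81.255) does not contain 149.69.64.171
  149.69.68.0/22 (149.69.68.0 - 149.69.71.255) does not contain 149.69.64.171
Longest matching prefix is /20 -> interface eth7.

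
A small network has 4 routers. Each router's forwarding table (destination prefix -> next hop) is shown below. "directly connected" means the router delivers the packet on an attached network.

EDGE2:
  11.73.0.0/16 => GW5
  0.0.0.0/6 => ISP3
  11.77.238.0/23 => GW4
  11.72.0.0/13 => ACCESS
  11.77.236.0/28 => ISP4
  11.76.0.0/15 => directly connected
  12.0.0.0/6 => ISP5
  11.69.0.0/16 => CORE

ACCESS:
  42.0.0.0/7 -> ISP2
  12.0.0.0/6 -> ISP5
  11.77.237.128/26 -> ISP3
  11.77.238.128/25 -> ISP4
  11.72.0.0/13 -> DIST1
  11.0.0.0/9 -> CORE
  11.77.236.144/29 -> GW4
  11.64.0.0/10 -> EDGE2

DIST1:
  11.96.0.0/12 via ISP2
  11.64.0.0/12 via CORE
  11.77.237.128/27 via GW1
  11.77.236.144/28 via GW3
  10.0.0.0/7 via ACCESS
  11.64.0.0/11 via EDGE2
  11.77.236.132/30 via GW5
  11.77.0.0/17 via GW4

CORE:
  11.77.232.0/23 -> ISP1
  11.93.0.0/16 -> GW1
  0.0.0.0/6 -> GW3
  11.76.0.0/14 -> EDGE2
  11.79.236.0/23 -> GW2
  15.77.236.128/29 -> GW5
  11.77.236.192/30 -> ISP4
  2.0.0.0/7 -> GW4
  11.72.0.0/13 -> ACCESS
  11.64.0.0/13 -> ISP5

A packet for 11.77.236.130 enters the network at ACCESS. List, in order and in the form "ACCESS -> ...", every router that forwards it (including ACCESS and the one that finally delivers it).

At ACCESS: longest match for 11.77.236.130 is 11.72.0.0/13 -> DIST1
At DIST1: longest match for 11.77.236.130 is 11.64.0.0/12 -> CORE
At CORE: longest match for 11.77.236.130 is 11.76.0.0/14 -> EDGE2
At EDGE2: longest match for 11.77.236.130 is 11.76.0.0/15 -> directly connected

ACCESS -> DIST1 -> CORE -> EDGE2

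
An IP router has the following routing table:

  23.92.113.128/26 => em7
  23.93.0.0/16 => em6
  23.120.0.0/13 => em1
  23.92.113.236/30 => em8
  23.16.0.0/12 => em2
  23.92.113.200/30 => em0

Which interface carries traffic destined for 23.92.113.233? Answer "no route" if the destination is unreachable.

No entry's prefix contains 23.92.113.233; there is no default route.

no route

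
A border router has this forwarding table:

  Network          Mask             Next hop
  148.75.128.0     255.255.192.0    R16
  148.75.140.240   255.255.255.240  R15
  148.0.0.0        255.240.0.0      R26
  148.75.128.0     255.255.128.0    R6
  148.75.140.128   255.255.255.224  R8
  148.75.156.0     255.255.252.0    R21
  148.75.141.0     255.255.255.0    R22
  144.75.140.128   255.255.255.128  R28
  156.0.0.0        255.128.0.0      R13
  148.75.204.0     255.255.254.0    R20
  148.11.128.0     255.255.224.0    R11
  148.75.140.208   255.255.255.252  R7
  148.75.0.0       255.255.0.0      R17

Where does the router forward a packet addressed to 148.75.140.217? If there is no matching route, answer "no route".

R16

Routes whose prefix contains 148.75.140.217:
  148.75.0.0/16 (148.75.0.0 - 148.75.255.255) -> R17
  148.75.128.0/17 (148.75.128.0 - 148.75.255.255) -> R6
  148.75.128.0/18 (148.75.128.0 - 148.75.191.255) -> R16
More-specific entries that do NOT match:
  148.75.140.208/30 (148.75.140.208 - 148.75.140.211) does not contain 148.75.140.217
  148.75.140.240/28 (148.75.140.240 - 148.75.140.255) does not contain 148.75.140.217
  148.75.140.128/27 (148.75.140.128 - 148.75.140.159) does not contain 148.75.140.217
  144.75.140.128/25 (144.75.140.128 - 144.75.140.255) does not contain 148.75.140.217
  148.75.141.0/24 (148.75.141.0 - 148.75.141.255) does not contain 148.75.140.217
  148.75.204.0/23 (148.75.204.0 - 148.75.205.255) does not contain 148.75.140.217
  148.75.156.0/22 (148.75.156.0 - 148.75.159.255) does not contain 148.75.140.217
  148.11.128.0/19 (148.11.128.0 - 148.11.159.255) does not contain 148.75.140.217
Longest matching prefix is /18 -> next hop R16.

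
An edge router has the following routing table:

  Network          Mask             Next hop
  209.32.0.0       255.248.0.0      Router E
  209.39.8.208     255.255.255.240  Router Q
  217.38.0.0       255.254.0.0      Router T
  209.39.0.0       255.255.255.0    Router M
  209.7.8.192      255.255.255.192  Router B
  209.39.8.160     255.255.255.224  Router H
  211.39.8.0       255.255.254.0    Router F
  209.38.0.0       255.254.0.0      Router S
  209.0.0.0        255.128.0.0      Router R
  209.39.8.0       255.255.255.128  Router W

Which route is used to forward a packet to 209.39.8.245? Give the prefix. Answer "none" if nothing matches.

Entries matching 209.39.8.245:
  209.0.0.0/9 (209.0.0.0 - 209.127.255.255)
  209.32.0.0/13 (209.32.0.0 - 209.39.255.255)
  209.38.0.0/15 (209.38.0.0 - 209.39.255.255)
Most specific is 209.38.0.0/15.

209.38.0.0/15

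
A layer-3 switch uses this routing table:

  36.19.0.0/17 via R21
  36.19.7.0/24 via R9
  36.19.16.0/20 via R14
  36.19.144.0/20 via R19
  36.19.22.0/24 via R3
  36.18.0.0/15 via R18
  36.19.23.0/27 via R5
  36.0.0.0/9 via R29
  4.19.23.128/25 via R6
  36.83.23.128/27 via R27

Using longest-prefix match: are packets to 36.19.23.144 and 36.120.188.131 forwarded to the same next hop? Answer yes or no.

36.19.23.144: longest match 36.19.16.0/20 -> R14
36.120.188.131: longest match 36.0.0.0/9 -> R29

no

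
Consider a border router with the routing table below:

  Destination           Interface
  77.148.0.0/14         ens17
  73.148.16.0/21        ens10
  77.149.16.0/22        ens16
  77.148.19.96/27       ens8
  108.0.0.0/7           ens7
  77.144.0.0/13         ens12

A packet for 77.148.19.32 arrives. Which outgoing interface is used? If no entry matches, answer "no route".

ens17

Routes whose prefix contains 77.148.19.32:
  77.144.0.0/13 (77.144.0.0 - 77.151.255.255) -> ens12
  77.148.0.0/14 (77.148.0.0 - 77.151.255.255) -> ens17
More-specific entries that do NOT match:
  77.148.19.96/27 (77.148.19.96 - 77.148.19.127) does not contain 77.148.19.32
  77.149.16.0/22 (77.149.16.0 - 77.149.19.255) does not contain 77.148.19.32
  73.148.16.0/21 (73.148.16.0 - 73.148.23.255) does not contain 77.148.19.32
Longest matching prefix is /14 -> interface ens17.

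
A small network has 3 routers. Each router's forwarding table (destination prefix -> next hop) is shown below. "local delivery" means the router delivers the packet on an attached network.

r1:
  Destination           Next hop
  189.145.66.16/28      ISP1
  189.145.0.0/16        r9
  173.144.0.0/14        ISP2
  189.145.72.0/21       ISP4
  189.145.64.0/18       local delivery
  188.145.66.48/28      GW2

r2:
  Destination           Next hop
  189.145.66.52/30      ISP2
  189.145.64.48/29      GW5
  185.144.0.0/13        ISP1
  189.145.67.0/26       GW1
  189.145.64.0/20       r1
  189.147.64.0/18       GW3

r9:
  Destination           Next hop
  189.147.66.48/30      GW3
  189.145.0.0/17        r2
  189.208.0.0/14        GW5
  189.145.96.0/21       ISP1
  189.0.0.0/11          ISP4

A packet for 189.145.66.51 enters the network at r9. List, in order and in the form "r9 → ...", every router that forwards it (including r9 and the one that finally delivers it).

r9 → r2 → r1

At r9: longest match for 189.145.66.51 is 189.145.0.0/17 -> r2
At r2: longest match for 189.145.66.51 is 189.145.64.0/20 -> r1
At r1: longest match for 189.145.66.51 is 189.145.64.0/18 -> local delivery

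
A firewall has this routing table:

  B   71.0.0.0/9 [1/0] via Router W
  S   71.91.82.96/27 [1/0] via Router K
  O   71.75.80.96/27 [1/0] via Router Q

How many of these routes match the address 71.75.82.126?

Prefixes containing 71.75.82.126:
  71.0.0.0/9 (71.0.0.0 - 71.127.255.255)
Total matching entries: 1.

1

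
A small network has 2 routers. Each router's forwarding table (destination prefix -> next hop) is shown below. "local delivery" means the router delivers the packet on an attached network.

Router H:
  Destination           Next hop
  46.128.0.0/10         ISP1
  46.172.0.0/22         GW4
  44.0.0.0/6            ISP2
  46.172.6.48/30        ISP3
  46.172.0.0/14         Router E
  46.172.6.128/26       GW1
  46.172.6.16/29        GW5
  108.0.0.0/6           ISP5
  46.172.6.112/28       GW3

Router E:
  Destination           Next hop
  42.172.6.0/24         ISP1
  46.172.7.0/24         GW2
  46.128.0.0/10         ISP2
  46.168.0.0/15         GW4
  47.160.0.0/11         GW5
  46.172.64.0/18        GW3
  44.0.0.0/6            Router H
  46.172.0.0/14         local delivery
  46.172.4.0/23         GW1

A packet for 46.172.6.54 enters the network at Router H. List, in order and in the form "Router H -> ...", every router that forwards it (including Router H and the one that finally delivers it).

Router H -> Router E

At Router H: longest match for 46.172.6.54 is 46.172.0.0/14 -> Router E
At Router E: longest match for 46.172.6.54 is 46.172.0.0/14 -> local delivery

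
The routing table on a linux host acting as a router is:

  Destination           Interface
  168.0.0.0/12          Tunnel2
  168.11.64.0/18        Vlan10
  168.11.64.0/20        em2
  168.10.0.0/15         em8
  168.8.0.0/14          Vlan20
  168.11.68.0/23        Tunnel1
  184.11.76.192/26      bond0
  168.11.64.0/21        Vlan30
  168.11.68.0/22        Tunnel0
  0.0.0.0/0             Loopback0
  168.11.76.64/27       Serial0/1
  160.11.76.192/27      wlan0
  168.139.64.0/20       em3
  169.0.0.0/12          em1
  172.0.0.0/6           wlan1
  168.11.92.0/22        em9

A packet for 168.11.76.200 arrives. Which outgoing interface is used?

em2

Routes whose prefix contains 168.11.76.200:
  0.0.0.0/0 (default, matches everything) -> Loopback0
  168.0.0.0/12 (168.0.0.0 - 168.15.255.255) -> Tunnel2
  168.8.0.0/14 (168.8.0.0 - 168.11.255.255) -> Vlan20
  168.10.0.0/15 (168.10.0.0 - 168.11.255.255) -> em8
  168.11.64.0/18 (168.11.64.0 - 168.11.127.255) -> Vlan10
  168.11.64.0/20 (168.11.64.0 - 168.11.79.255) -> em2
More-specific entries that do NOT match:
  168.11.76.64/27 (168.11.76.64 - 168.11.76.95) does not contain 168.11.76.200
  160.11.76.192/27 (160.11.76.192 - 160.11.76.223) does not contain 168.11.76.200
  184.11.76.192/26 (184.11.76.192 - 184.11.76.255) does not contain 168.11.76.200
  168.11.68.0/23 (168.11.68.0 - 168.11.69.255) does not contain 168.11.76.200
  168.11.68.0/22 (168.11.68.0 - 168.11.71.255) does not contain 168.11.76.200
  168.11.92.0/22 (168.11.92.0 - 168.11.95.255) does not contain 168.11.76.200
  168.11.64.0/21 (168.11.64.0 - 168.11.71.255) does not contain 168.11.76.200
Longest matching prefix is /20 -> interface em2.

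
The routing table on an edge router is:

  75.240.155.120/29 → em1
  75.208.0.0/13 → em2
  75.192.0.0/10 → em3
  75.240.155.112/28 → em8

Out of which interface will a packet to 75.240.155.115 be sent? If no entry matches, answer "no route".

Routes whose prefix contains 75.240.155.115:
  75.192.0.0/10 (75.192.0.0 - 75.255.255.255) -> em3
  75.240.155.112/28 (75.240.155.112 - 75.240.155.127) -> em8
More-specific entries that do NOT match:
  75.240.155.120/29 (75.240.155.120 - 75.240.155.127) does not contain 75.240.155.115
Longest matching prefix is /28 -> interface em8.

em8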